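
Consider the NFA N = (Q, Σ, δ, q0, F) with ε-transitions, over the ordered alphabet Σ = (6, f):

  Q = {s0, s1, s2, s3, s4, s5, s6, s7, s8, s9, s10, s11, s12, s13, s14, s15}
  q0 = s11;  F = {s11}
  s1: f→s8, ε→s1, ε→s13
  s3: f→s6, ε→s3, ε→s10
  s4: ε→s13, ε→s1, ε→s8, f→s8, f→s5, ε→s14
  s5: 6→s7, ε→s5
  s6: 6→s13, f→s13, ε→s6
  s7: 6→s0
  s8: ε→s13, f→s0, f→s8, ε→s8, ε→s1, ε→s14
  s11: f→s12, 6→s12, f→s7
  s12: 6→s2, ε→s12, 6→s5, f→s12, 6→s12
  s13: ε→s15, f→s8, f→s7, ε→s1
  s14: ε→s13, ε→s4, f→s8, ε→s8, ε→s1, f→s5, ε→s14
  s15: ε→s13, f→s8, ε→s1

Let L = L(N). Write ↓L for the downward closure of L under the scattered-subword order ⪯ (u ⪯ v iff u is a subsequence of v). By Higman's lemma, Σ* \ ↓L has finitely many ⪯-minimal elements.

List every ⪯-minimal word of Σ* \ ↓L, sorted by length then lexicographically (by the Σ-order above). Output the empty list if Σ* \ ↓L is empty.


|Q|=16, |F|=1, |δ|=46 (24 ε).
min D↑ (2 st, q0=0, F={1}): 0:6→1,f→1 1:6→1,f→1 [Hopcroft].
'6': |S_i|=[6, 5] end={s0,s12,s2,s5,s7} ∉↓L; 1/1 del acc.
'f': N↓-sim [6, 5] end={s0,s12,s2,s5,s7} ∉↓L; 1/1 single-dels accept.
2 words, ⪯-incomp.

A = [6, f].


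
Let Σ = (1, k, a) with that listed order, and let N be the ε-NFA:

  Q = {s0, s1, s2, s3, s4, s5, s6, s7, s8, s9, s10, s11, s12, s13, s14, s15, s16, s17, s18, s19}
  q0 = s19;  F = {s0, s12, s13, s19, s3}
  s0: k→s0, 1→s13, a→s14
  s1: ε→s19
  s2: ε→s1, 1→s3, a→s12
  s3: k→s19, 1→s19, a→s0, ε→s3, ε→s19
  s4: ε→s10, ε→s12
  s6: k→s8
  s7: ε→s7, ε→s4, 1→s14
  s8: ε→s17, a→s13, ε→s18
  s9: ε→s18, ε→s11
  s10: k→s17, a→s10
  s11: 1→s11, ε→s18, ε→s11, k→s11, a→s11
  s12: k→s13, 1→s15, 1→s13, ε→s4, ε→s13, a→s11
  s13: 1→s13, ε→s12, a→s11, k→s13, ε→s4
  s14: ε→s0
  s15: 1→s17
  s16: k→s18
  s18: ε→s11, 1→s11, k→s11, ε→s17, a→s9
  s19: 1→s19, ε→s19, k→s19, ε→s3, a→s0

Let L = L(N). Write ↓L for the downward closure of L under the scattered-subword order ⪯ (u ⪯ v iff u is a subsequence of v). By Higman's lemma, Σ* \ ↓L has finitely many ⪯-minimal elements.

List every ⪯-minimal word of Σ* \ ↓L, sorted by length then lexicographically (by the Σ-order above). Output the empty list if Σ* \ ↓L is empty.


|Q|=20, |F|=5, |δ|=54 (23 ε).
min D↑ (4 st, q0=0, F={3}): 0:1→0,k→0,a→1 1:1→2,k→1,a→1 2:1→2,k→2,a→3 3:1→3,k→3,a→3 [Hopcroft].
'a1a': |S_i|=[13, 11, 9, 5] end={s10,s11,s17,s18,s9} rej; 3/3 deletions ∈↓L.
1 minimals (antichain).

Antichain: [a1a].


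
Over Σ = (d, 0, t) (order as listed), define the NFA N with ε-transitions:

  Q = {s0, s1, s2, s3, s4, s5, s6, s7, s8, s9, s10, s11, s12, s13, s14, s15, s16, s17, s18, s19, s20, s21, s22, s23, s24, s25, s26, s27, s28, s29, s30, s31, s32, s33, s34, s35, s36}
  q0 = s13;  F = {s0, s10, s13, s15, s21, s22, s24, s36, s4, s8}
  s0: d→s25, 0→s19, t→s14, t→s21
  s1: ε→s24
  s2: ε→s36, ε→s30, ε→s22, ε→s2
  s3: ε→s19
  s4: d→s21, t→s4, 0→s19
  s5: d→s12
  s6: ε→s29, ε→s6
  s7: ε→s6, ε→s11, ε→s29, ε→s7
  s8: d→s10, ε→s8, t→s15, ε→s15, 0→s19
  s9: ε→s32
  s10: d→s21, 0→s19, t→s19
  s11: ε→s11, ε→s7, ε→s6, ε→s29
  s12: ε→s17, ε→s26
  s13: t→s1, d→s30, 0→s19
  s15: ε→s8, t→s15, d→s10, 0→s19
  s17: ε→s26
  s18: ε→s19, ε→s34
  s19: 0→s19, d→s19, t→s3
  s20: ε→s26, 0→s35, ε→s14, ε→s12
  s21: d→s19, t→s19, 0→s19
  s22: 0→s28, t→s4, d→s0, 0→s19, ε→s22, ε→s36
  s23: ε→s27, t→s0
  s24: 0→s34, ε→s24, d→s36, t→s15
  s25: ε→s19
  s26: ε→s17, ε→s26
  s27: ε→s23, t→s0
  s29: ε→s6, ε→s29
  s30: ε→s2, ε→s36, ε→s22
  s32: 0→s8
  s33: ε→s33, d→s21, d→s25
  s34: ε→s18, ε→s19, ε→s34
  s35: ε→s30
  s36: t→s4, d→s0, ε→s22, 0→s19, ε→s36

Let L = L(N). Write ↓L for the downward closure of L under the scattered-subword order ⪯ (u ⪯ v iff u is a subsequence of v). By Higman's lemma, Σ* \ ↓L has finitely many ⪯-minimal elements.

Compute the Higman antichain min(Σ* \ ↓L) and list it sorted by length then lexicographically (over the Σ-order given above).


|Q|=37, |F|=10, |δ|=90 (48 ε).
min D↑ (9 st, q0=0, F={2}): 0:d→1,0→2,t→3 1:d→4,0→2,t→5 2:d→2,0→2,t→2 3:d→1,0→2,t→6 4:d→2,0→2,t→7 5:d→7,0→2,t→5 6:d→8,0→2,t→6 7:d→2,0→2,t→2 8:d→7,0→2,t→2 (ε-aug+det+¬).
'0': run [20, 5] end={s18,s19,s28,s3,s34} rej; 1/1 single-dels accept.
'ddd': run [20, 13, 6, 3] end={s19,s25,s3} — reject; 3/3 deletions ∈↓L.
'ddtt': run [20, 13, 6, 4, 2] end={s19,s3} ∉↓L; 4/4 deletions ∈↓L.
'dtdt': |S_i|=[20, 13, 5, 3, 2] end={s19,s3} — reject; 4/4 deletions ∈↓L.
'ttdt': N↓-sim [20, 17, 8, 4, 2] end={s19,s3} — reject; 4/4 del acc.
5 minimals (antichain).

min(Σ*\↓L) = [0, ddd, ddtt, dtdt, ttdt].


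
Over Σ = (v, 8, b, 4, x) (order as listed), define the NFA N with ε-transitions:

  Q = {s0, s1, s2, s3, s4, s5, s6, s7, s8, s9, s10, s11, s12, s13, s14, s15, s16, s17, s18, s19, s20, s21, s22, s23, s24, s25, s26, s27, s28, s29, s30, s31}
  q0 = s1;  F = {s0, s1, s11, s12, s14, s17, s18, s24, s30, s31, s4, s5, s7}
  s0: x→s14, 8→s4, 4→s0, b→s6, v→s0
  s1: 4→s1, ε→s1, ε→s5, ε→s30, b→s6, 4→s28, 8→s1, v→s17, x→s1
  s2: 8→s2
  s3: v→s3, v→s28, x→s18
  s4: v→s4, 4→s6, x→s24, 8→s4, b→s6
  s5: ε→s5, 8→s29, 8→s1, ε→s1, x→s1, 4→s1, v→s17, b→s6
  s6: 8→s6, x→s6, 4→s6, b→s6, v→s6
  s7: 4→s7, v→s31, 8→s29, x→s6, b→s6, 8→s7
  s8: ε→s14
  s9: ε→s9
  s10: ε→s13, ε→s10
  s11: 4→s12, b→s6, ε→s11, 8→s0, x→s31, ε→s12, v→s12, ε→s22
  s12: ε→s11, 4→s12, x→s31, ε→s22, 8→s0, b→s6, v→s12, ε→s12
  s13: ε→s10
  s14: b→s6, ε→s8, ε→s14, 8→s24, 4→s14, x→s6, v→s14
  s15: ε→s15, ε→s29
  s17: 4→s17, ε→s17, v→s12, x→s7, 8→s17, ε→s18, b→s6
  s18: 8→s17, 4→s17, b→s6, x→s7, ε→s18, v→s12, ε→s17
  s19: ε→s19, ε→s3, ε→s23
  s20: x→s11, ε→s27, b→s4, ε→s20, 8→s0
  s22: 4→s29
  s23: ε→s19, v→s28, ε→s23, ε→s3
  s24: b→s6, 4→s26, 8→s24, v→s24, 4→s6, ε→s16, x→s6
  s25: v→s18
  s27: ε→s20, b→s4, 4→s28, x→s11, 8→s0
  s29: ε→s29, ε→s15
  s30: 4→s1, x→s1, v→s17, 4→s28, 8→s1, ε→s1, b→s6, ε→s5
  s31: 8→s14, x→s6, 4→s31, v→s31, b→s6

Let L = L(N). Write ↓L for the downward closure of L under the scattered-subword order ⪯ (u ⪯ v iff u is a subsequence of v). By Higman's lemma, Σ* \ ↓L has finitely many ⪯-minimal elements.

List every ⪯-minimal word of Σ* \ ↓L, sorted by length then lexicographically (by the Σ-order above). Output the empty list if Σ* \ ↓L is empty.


|Q|=32, |F|=13, |δ|=127 (38 ε).
min D↑ (10 st, q0=0, F={2}): 0:v→1,8→0,b→2,4→0,x→0 1:v→3,8→1,b→2,4→1,x→4 2:v→2,8→2,b→2,4→2,x→2 3:v→3,8→5,b→2,4→3,x→6 4:v→6,8→4,b→2,4→4,x→2 5:v→5,8→7,b→2,4→5,x→8 6:v→6,8→8,b→2,4→6,x→2 7:v→7,8→7,b→2,4→2,x→9 8:v→8,8→9,b→2,4→8,x→2 9:v→9,8→9,b→2,4→2,x→2.
'b': run [21, 1] end={s6} ∉↓L; 1/1 deletions ∈↓L.
'vxx': N↓-sim [21, 17, 10, 1] end={s6} ∉↓L; 3/3 deletions ∈↓L.
'vv884': run [21, 17, 14, 8, 5, 2] end={s26,s6} rej; 5/5 single-dels accept.
3 minimals (antichain).

min(Σ*\↓L) = [b, vxx, vv884].


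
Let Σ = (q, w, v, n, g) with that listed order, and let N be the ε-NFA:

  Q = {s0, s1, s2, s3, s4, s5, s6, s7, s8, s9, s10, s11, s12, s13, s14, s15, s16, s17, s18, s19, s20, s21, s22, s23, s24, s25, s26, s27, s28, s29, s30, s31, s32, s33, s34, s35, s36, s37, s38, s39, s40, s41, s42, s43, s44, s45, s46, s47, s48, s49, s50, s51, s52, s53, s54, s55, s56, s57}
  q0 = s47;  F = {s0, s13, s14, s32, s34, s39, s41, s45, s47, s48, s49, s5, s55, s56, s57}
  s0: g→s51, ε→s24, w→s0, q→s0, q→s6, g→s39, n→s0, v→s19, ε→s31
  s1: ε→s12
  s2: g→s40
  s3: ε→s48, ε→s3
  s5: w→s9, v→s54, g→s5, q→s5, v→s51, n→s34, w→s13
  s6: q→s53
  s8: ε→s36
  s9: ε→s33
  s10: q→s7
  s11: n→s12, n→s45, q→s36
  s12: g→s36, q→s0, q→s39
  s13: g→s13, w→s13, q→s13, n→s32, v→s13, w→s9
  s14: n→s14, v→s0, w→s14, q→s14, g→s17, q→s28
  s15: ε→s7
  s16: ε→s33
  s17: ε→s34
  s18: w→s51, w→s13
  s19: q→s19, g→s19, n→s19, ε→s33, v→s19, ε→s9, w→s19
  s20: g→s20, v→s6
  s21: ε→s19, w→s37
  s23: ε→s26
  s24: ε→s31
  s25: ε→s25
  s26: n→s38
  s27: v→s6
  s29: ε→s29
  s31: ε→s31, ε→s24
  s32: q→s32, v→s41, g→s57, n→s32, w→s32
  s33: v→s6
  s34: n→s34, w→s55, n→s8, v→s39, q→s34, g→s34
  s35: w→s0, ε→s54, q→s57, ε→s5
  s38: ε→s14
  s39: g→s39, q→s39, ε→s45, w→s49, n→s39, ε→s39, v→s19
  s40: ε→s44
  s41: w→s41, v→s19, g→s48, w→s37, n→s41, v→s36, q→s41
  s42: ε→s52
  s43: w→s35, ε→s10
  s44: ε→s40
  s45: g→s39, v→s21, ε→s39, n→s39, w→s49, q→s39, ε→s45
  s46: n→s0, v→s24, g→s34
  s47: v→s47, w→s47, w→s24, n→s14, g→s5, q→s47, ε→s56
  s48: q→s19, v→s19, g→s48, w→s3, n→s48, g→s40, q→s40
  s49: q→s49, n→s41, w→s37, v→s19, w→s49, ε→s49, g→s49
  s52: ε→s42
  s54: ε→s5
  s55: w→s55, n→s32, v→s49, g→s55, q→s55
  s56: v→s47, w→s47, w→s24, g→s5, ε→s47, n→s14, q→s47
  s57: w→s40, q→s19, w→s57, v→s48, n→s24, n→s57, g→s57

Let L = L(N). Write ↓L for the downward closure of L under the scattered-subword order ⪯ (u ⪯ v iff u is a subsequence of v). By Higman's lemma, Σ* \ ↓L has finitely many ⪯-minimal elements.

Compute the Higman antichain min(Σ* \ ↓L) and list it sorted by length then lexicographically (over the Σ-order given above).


|Q|=58, |F|=15, |δ|=154 (35 ε).
min D↑ (14 st, q0=0, F={6}): 0:q→0,w→0,v→0,n→1,g→2 1:q→1,w→1,v→3,n→1,g→4 2:q→2,w→5,v→2,n→4,g→2 3:q→3,w→3,v→6,n→3,g→7 4:q→4,w→8,v→7,n→4,g→4 5:q→5,w→5,v→5,n→9,g→5 6:q→6,w→6,v→6,n→6,g→6 7:q→7,w→10,v→6,n→7,g→7 8:q→8,w→8,v→10,n→9,g→8 9:q→9,w→9,v→11,n→9,g→12 10:q→10,w→10,v→6,n→11,g→10 11:q→11,w→11,v→6,n→11,g→13 12:q→6,w→12,v→13,n→12,g→12 13:q→6,w→13,v→6,n→13,g→13 [Hopcroft].
'nvv': N↓-sim [33, 28, 20, 8] end={s19,s21,s33,s36,s37,s53,s6,s9} ∉↓L; 3/3 single-dels accept.
'gwngq': |S_i|=[33, 28, 19, 16, 12, 7] end={s19,s33,s40,s44,s53,s6,s9} rej; 5/5 del acc.
2 words, ⪯-incomp.

min(Σ*\↓L) = [nvv, gwngq].


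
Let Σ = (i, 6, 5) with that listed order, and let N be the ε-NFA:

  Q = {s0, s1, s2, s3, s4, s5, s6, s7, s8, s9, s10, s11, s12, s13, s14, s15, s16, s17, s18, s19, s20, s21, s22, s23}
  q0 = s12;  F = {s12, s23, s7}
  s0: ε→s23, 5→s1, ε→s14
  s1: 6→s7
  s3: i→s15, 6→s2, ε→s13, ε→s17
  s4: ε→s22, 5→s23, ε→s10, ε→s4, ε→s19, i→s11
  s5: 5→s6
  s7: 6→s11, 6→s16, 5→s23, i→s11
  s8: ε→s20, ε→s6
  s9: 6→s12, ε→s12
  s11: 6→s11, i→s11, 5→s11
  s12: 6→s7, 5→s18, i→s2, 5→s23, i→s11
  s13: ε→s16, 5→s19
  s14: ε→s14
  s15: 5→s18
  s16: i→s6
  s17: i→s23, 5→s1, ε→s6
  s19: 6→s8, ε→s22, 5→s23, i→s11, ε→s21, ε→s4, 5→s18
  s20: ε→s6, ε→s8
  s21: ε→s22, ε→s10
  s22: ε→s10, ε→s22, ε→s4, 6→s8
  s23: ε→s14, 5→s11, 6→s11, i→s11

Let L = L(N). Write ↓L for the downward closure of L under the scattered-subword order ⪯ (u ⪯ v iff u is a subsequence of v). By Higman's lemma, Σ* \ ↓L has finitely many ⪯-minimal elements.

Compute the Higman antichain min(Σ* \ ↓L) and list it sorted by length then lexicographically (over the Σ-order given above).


|Q|=24, |F|=3, |δ|=58 (25 ε).
min D↑ (4 st, q0=0, F={1}): 0:i→1,6→2,5→3 1:i→1,6→1,5→1 2:i→1,6→1,5→3 3:i→1,6→1,5→1 [Hopcroft].
'i': N↓-sim [9, 3] end={s11,s2,s6} ∉↓L; 1/1 deletions ∈↓L.
'66': N↓-sim [9, 6, 3] end={s11,s16,s6} rej; 2/2 del acc.
'56': |S_i|=[9, 4, 1] end={s11} — reject; 2/2 del acc.
'55': N↓-sim [9, 4, 1] end={s11} ∉↓L; 2/2 del acc.
4 minimals (antichain).

min(Σ*\↓L) = [i, 66, 56, 55].


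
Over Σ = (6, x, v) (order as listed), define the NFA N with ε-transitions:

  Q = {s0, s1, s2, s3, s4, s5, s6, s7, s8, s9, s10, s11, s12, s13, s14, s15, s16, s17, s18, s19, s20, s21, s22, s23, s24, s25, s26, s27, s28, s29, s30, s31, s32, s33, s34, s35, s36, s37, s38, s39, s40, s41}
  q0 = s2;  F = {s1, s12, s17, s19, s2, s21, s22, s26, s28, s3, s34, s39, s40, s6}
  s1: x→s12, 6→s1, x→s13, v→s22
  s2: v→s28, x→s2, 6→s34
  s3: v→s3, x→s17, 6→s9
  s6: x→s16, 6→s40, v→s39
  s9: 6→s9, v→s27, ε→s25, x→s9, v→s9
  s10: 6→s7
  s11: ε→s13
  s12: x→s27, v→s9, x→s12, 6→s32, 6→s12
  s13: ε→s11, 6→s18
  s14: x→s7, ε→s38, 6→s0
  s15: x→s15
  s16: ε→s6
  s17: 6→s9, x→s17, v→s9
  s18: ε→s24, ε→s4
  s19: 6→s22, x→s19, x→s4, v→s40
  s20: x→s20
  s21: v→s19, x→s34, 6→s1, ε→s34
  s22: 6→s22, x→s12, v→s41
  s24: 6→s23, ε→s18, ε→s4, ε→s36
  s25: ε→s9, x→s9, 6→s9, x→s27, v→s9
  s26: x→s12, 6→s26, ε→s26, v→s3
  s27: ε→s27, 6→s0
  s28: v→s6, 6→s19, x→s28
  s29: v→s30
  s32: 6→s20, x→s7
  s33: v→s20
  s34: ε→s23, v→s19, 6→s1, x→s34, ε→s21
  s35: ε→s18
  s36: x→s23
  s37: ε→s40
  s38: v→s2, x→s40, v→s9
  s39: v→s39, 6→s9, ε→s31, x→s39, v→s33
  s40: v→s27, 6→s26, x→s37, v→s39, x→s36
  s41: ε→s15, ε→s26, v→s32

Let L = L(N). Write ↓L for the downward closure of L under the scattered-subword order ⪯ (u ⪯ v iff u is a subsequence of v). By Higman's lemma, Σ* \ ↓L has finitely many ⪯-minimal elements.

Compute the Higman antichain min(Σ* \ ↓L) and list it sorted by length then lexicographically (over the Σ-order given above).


|Q|=42, |F|=14, |δ|=95 (21 ε).
min D↑ (14 st, q0=0, F={10}): 0:6→1,x→0,v→2 1:6→3,x→1,v→4 2:6→4,x→2,v→5 3:6→3,x→6,v→7 4:6→7,x→4,v→8 5:6→8,x→5,v→9 6:6→6,x→6,v→10 7:6→7,x→6,v→11 8:6→11,x→8,v→9 9:6→10,x→9,v→9 10:6→10,x→10,v→10 11:6→11,x→6,v→12 12:6→10,x→13,v→12 13:6→10,x→13,v→10 [Hopcroft].
'66xv': N↓-sim [34, 30, 22, 17, 4] end={s0,s25,s27,s9} — reject; 4/4 deletions ∈↓L.
'vvv6': N↓-sim [34, 26, 22, 12, 5] end={s0,s20,s25,s27,s9} — reject; 4/4 single-dels accept.
2 obstructions.

min(Σ*\↓L) = [66xv, vvv6].


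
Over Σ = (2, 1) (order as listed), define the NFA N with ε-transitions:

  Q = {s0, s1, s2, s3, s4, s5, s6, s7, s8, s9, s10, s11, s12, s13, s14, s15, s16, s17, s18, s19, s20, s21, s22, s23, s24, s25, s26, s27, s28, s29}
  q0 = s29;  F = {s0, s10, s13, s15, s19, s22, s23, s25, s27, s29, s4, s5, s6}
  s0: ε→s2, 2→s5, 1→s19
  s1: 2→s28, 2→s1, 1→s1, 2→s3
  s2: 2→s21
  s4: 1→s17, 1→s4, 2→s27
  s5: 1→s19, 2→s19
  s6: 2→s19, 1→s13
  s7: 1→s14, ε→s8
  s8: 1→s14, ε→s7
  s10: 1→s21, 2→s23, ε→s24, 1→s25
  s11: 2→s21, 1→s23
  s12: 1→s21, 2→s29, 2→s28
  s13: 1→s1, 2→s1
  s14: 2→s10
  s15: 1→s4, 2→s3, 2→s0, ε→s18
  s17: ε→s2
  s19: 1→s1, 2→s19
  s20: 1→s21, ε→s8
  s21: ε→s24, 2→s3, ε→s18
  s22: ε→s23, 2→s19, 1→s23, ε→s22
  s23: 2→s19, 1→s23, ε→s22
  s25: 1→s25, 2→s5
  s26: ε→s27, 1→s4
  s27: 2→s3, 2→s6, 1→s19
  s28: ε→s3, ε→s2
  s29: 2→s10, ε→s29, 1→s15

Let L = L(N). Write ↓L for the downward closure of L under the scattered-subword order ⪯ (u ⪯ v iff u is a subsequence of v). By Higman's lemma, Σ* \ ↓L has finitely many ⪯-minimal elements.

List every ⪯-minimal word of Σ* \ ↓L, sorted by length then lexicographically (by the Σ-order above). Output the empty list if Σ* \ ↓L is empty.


|Q|=30, |F|=13, |δ|=62 (16 ε).
min D↑ (13 st, q0=0, F={10}): 0:2→1,1→2 1:2→3,1→4 2:2→5,1→6 3:2→7,1→3 4:2→8,1→4 5:2→8,1→7 6:2→9,1→6 7:2→7,1→10 8:2→7,1→7 9:2→11,1→7 10:2→10,1→10 11:2→7,1→12 12:2→10,1→10 (ε-aug+det+¬).
'2221': |S_i|=[21, 17, 13, 8, 7] end={s1,s18,s2,s21,s24,s28,s3} ∉↓L; 4/4 deletions ∈↓L.
'1211': N↓-sim [21, 19, 13, 9, 7] end={s1,s18,s2,s21,s24,s28,s3} ∉↓L; 4/4 deletions ∈↓L.
'112212': N↓-sim [21, 19, 17, 12, 10, 8, 7] end={s1,s18,s2,s21,s24,s28,s3} — reject; 6/6 single-dels accept.
3 minimals (antichain).

Antichain: [2221, 1211, 112212].


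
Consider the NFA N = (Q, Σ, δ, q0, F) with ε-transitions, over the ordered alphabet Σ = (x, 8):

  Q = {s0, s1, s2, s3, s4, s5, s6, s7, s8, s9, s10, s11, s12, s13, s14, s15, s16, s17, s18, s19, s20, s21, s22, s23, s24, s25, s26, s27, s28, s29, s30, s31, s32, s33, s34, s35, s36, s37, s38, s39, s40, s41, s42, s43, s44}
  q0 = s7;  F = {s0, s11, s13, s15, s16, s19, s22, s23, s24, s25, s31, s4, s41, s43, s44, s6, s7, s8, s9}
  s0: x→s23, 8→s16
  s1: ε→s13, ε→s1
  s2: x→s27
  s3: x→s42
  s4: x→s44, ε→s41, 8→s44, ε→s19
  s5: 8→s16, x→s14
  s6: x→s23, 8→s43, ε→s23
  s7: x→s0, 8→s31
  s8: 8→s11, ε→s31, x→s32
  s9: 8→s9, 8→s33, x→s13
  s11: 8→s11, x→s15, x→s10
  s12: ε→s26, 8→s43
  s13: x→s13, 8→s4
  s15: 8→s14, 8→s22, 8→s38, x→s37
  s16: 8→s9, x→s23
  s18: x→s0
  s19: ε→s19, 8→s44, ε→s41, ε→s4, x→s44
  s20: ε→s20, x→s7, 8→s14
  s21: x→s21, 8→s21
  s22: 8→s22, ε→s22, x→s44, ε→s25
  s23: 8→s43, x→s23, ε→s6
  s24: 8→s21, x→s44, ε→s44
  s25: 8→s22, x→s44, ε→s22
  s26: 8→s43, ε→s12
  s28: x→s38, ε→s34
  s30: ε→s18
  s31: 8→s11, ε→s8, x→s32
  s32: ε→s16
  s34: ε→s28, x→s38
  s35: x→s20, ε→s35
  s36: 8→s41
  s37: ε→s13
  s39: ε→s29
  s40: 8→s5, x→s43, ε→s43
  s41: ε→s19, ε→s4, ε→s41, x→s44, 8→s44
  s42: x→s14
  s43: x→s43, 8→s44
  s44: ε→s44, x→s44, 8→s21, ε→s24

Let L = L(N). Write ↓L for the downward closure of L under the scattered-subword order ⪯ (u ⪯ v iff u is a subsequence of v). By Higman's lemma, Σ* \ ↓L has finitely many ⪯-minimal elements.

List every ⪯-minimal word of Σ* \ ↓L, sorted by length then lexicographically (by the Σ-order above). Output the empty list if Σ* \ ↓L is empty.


|Q|=45, |F|=19, |δ|=91 (31 ε).
min D↑ (14 st, q0=0, F={12}): 0:x→1,8→2 1:x→3,8→4 2:x→4,8→5 3:x→3,8→6 4:x→3,8→7 5:x→8,8→5 6:x→6,8→9 7:x→10,8→7 8:x→10,8→11 9:x→9,8→12 10:x→10,8→13 11:x→9,8→11 12:x→12,8→12 13:x→9,8→9 (ε-aug+det+¬).
'xx888': N↓-sim [26, 22, 11, 7, 3, 1] end={s21} rej; 5/5 single-dels accept.
'88x8x8': |S_i|=[26, 24, 18, 15, 10, 3, 1] end={s21} — reject; 6/6 del acc.
2 minimals (antichain).

Antichain: [xx888, 88x8x8].


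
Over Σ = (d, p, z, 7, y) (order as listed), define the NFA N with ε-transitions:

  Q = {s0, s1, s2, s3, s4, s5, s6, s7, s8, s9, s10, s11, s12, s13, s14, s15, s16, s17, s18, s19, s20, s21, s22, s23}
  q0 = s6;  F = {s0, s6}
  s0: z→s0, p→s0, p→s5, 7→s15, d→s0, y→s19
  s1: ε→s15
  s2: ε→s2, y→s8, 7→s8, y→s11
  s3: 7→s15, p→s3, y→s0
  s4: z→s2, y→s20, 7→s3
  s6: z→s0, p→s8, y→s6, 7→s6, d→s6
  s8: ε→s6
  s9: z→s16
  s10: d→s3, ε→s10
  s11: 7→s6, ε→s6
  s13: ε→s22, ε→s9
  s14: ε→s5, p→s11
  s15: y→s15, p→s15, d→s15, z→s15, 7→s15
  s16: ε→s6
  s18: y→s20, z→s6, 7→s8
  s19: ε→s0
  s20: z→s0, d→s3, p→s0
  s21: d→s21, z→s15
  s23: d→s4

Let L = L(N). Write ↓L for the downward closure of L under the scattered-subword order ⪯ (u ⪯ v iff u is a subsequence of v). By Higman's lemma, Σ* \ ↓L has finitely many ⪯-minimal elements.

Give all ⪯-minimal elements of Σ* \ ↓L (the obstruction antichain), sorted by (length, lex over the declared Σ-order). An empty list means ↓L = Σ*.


|Q|=24, |F|=2, |δ|=48 (10 ε).
min D↑ (3 st, q0=0, F={2}): 0:d→0,p→0,z→1,7→0,y→0 1:d→1,p→1,z→1,7→2,y→1 2:d→2,p→2,z→2,7→2,y→2 [Hopcroft].
'z7': N↓-sim [6, 4, 1] end={s15} ∉↓L; 2/2 deletions ∈↓L.
1 words, ⪯-incomp.

Antichain: [z7].


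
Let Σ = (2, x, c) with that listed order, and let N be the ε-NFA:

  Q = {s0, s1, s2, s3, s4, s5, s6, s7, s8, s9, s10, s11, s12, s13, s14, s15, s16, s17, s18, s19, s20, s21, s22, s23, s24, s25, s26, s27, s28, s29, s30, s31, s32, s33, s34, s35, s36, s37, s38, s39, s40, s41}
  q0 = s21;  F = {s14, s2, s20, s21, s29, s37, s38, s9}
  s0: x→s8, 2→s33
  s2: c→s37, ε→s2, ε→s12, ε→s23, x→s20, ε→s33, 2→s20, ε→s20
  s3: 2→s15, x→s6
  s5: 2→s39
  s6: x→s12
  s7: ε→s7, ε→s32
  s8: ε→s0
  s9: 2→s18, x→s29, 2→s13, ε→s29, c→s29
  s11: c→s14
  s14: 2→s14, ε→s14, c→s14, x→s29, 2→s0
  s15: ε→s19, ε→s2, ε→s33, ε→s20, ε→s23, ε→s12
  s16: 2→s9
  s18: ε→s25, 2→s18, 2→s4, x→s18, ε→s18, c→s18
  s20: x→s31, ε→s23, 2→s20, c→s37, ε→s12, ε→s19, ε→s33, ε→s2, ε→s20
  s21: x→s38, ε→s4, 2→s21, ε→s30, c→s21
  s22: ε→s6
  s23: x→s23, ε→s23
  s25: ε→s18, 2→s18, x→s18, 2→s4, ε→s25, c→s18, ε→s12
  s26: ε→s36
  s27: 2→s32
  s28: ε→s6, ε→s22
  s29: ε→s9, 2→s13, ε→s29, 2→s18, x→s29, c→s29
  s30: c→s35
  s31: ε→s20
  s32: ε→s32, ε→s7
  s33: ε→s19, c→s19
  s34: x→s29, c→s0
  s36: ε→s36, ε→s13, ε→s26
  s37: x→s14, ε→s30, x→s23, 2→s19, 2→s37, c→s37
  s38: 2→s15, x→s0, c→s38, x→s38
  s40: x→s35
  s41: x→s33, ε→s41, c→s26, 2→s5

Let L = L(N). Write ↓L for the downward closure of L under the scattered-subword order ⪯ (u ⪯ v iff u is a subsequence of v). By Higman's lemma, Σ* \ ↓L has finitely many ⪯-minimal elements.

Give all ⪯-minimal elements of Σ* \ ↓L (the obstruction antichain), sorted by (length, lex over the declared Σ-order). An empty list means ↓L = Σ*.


min(Σ*\↓L) = [x2cxx2].

|Q|=42, |F|=8, |δ|=101 (45 ε).
min D↑ (7 st, q0=0, F={6}): 0:2→0,x→1,c→0 1:2→2,x→1,c→1 2:2→2,x→2,c→3 3:2→3,x→4,c→3 4:2→4,x→5,c→4 5:2→6,x→5,c→5 6:2→6,x→6,c→6.
'x2cxx2': N↓-sim [22, 21, 20, 16, 13, 12, 7] end={s12,s13,s18,s19,s25,s33,s4} — reject; 6/6 deletions ∈↓L.
1 minimals (antichain).


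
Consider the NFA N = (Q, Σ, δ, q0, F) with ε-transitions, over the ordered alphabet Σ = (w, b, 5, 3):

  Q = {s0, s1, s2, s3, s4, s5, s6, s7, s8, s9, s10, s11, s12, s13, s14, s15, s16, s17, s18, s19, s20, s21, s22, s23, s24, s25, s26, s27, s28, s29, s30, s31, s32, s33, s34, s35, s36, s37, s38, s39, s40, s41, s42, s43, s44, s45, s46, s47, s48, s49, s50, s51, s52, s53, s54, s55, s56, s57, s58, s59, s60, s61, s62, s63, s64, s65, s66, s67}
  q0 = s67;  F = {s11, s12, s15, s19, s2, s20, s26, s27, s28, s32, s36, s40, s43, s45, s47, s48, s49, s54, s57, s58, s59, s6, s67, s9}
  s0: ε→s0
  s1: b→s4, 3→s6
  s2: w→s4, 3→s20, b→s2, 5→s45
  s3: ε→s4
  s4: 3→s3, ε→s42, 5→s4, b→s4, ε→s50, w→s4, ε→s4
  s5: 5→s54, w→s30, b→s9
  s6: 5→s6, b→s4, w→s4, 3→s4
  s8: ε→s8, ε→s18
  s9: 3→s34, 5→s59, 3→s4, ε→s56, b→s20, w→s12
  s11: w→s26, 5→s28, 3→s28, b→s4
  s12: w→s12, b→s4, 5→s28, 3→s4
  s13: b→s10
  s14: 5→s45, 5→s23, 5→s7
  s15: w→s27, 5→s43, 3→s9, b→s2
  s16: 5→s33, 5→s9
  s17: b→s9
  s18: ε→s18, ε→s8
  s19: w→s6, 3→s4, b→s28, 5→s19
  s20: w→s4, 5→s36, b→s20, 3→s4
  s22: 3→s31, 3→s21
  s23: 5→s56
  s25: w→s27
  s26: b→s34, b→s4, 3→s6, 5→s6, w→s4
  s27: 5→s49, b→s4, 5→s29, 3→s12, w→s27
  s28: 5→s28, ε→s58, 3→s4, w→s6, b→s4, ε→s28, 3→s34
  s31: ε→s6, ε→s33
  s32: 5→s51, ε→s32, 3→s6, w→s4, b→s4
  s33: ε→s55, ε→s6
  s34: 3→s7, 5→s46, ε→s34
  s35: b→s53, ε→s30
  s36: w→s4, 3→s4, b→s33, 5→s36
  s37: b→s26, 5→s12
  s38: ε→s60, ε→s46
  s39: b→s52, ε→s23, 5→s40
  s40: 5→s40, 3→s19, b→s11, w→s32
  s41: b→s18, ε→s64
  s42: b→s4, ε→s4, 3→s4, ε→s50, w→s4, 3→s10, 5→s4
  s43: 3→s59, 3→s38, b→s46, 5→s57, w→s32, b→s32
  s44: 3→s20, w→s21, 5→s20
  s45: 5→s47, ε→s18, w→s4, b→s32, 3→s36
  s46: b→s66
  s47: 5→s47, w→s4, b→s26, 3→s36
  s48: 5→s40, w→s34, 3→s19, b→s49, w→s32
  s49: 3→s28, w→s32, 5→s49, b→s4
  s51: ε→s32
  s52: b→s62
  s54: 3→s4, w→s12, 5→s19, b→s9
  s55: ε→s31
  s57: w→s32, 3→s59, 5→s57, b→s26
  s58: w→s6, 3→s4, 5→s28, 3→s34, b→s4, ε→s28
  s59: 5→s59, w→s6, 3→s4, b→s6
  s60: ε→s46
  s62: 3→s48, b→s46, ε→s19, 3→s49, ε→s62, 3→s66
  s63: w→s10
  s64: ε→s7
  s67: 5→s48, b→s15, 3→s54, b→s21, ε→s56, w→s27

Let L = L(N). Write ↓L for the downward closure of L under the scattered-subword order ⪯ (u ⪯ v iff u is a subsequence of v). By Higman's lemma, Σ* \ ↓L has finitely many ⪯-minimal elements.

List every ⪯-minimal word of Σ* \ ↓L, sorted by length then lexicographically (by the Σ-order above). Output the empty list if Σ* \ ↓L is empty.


Antichain: [wb, 33, bbw, 5ww, 5bb, 55b53].

|Q|=68, |F|=24, |δ|=182 (34 ε).
min D↑ (24 st, q0=0, F={5}): 0:w→1,b→2,5→3,3→4 1:w→1,b→5,5→6,3→7 2:w→1,b→8,5→9,3→10 3:w→11,b→6,5→12,3→13 4:w→7,b→10,5→13,3→5 5:w→5,b→5,5→5,3→5 6:w→11,b→5,5→6,3→14 7:w→7,b→5,5→14,3→5 8:w→5,b→8,5→15,3→16 9:w→11,b→11,5→17,3→18 10:w→7,b→16,5→18,3→5 11:w→5,b→5,5→11,3→19 12:w→11,b→20,5→12,3→13 13:w→19,b→14,5→13,3→5 14:w→19,b→5,5→14,3→5 15:w→5,b→11,5→21,3→22 16:w→5,b→16,5→22,3→5 17:w→11,b→23,5→17,3→18 18:w→19,b→19,5→18,3→5 19:w→5,b→5,5→19,3→5 20:w→23,b→5,5→14,3→14 21:w→5,b→23,5→21,3→22 22:w→5,b→19,5→22,3→5 23:w→5,b→5,5→19,3→19 [Hopcroft].
'wb': |S_i|=[44, 19, 9] end={s10,s3,s34,s4,s42,s46,s50,s66,s7} — reject; 2/2 del acc.
'33': |S_i|=[44, 25, 9] end={s10,s3,s34,s4,s42,s46,s50,s66,s7} rej; 2/2 del acc.
'bbw': |S_i|=[44, 39, 23, 5] end={s10,s3,s4,s42,s50} rej; 3/3 single-dels accept.
'5ww': N↓-sim [44, 34, 13, 5] end={s10,s3,s4,s42,s50} ∉↓L; 3/3 del acc.
'5bb': run [44, 34, 20, 9] end={s10,s3,s34,s4,s42,s46,s50,s66,s7} — reject; 3/3 deletions ∈↓L.
'55b53': |S_i|=[44, 34, 26, 17, 12, 9] end={s10,s3,s34,s4,s42,s46,s50,s66,s7} rej; 5/5 del acc.
6 words, ⪯-incomp.


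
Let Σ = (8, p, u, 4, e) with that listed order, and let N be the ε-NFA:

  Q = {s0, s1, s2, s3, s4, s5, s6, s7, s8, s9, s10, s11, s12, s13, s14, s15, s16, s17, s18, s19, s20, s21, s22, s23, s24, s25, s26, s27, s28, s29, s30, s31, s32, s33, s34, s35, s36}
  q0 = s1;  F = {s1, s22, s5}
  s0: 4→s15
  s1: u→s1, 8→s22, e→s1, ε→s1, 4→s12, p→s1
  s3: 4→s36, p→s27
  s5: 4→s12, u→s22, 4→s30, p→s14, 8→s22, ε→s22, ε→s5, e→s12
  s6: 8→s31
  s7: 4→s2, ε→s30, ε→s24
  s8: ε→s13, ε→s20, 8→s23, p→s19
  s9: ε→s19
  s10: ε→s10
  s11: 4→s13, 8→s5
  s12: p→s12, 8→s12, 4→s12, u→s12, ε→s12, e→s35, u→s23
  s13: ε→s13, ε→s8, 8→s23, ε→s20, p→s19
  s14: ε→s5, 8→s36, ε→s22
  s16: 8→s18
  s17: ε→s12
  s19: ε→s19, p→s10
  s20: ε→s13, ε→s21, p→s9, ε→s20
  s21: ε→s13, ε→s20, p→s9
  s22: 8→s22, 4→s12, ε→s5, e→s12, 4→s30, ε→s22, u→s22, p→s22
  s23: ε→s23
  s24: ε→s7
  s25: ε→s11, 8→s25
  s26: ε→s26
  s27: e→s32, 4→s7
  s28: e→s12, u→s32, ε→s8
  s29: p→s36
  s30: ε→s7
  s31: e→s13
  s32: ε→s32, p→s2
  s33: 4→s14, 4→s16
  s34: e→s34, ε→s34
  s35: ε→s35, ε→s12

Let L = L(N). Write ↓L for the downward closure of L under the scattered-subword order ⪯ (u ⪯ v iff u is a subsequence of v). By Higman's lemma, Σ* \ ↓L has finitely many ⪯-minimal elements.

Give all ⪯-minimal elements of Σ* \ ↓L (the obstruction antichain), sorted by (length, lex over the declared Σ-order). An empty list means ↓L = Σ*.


|Q|=37, |F|=3, |δ|=84 (34 ε).
min D↑ (3 st, q0=0, F={2}): 0:8→1,p→0,u→0,4→2,e→0 1:8→1,p→1,u→1,4→2,e→2 2:8→2,p→2,u→2,4→2,e→2.
'4': N↓-sim [12, 7] end={s12,s2,s23,s24,s30,s35,s7} ∉↓L; 1/1 del acc.
'8e': run [12, 11, 3] end={s12,s23,s35} — reject; 2/2 del acc.
2 obstructions.

min(Σ*\↓L) = [4, 8e].


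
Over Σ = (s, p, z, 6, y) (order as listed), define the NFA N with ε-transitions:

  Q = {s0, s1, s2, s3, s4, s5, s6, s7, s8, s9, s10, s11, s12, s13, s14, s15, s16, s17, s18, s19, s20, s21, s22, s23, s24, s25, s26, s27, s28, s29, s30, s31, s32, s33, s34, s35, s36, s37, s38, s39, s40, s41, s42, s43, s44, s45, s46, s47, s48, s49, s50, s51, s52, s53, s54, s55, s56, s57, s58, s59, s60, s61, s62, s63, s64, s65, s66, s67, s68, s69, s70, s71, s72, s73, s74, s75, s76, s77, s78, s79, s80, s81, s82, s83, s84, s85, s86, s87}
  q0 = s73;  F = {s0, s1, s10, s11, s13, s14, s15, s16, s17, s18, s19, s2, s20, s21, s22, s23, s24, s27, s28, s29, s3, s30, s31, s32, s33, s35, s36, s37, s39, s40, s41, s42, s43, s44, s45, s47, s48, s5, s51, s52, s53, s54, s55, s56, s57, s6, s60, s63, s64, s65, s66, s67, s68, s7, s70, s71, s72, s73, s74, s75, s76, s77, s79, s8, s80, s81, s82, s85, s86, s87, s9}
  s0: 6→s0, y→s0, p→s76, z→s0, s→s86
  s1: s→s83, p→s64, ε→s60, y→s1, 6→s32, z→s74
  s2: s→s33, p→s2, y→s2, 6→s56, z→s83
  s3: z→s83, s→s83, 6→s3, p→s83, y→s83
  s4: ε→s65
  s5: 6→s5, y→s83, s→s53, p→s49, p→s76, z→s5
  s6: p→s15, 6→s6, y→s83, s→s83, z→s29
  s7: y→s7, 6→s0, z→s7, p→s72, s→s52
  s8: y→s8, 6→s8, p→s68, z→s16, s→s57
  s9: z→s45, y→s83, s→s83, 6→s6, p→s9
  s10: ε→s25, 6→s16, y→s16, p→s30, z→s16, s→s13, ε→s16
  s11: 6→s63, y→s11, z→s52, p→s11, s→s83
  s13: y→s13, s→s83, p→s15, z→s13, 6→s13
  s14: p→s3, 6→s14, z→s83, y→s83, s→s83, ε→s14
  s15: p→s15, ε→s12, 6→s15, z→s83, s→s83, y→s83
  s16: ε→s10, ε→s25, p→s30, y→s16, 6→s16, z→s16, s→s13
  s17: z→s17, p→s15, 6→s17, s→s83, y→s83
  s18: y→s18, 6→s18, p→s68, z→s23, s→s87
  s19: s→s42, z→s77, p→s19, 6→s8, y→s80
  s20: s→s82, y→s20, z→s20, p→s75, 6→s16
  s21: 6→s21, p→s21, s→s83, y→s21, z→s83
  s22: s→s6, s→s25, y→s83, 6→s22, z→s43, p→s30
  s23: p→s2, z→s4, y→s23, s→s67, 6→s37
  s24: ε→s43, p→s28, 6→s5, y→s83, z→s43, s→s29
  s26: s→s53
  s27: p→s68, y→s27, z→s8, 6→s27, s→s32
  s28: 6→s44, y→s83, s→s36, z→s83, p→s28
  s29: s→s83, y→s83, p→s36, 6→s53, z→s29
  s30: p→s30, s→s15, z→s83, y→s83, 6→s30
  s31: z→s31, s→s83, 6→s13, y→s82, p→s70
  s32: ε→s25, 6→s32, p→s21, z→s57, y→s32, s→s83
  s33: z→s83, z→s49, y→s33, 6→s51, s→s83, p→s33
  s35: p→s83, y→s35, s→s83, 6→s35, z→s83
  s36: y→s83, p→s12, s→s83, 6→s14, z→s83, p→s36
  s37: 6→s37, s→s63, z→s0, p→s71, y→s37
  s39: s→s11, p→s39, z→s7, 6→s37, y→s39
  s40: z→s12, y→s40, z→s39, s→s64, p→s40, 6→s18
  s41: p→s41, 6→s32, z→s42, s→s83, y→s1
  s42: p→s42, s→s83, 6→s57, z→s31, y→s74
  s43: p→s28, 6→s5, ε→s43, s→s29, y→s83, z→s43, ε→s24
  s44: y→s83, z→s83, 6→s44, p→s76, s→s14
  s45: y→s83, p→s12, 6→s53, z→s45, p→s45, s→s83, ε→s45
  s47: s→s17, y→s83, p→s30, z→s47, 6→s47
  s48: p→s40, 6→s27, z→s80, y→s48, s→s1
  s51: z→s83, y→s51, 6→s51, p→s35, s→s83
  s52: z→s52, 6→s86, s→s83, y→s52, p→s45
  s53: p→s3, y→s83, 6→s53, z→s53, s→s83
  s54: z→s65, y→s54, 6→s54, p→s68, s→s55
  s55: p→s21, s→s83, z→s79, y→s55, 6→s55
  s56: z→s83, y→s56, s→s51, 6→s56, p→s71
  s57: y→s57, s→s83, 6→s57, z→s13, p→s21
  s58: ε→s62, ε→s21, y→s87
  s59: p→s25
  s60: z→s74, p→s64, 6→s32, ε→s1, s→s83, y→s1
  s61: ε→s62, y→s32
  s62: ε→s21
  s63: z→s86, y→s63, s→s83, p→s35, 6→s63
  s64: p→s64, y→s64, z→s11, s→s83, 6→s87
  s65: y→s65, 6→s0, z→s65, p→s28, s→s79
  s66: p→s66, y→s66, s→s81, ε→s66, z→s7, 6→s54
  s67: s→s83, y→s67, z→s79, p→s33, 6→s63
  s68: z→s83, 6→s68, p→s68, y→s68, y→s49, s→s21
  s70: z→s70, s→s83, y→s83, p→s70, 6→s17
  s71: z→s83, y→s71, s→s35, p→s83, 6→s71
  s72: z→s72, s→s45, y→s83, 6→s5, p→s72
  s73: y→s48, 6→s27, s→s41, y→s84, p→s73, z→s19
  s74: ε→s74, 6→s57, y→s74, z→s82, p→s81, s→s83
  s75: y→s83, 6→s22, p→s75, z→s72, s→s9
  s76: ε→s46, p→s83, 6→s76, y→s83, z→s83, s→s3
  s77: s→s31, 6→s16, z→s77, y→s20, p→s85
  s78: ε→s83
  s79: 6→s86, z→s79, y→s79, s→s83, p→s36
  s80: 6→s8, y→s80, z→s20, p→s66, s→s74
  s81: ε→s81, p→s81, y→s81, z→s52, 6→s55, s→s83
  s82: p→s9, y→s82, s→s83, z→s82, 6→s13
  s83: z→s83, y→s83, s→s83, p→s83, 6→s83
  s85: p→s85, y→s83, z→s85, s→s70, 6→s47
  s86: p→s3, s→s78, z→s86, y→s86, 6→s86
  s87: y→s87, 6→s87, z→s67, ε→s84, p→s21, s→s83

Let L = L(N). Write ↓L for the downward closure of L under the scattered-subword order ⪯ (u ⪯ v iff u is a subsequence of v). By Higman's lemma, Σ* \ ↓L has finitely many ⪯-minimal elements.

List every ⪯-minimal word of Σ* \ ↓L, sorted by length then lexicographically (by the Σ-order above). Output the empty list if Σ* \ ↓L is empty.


A = [ss, 6pz, zzpy, ypz6pp].

|Q|=88, |F|=71, |δ|=396 (24 ε).
min D↑ (69 st, q0=0, F={5}): 0:s→1,p→0,z→2,6→3,y→4 1:s→5,p→1,z→6,6→7,y→8 2:s→6,p→2,z→9,6→10,y→11 3:s→7,p→12,z→10,6→3,y→3 4:s→8,p→13,z→11,6→3,y→4 5:s→5,p→5,z→5,6→5,y→5 6:s→5,p→6,z→14,6→15,y→16 7:s→5,p→17,z→15,6→7,y→7 8:s→5,p→18,z→16,6→7,y→8 9:s→14,p→19,z→9,6→20,y→21 10:s→15,p→12,z→20,6→10,y→10 11:s→16,p→22,z→21,6→10,y→11 12:s→17,p→12,z→5,6→12,y→12 13:s→18,p→13,z→23,6→24,y→13 14:s→5,p→25,z→14,6→26,y→27 15:s→5,p→17,z→26,6→15,y→15 16:s→5,p→28,z→27,6→15,y→16 17:s→5,p→17,z→5,6→17,y→17 18:s→5,p→18,z→29,6→30,y→18 19:s→25,p→19,z→19,6→31,y→5 20:s→26,p→32,z→20,6→20,y→20 21:s→27,p→33,z→21,6→20,y→21 22:s→28,p→22,z→34,6→35,y→22 23:s→29,p→23,z→34,6→36,y→23 24:s→30,p→12,z→37,6→24,y→24 25:s→5,p→25,z→25,6→38,y→5 26:s→5,p→39,z→26,6→26,y→26 27:s→5,p→40,z→27,6→26,y→27 28:s→5,p→28,z→41,6→42,y→28 29:s→5,p→29,z→41,6→43,y→29 30:s→5,p→17,z→44,6→30,y→30 31:s→38,p→32,z→31,6→31,y→5 32:s→39,p→32,z→5,6→32,y→5 33:s→40,p→33,z→45,6→46,y→5 34:s→41,p→45,z→34,6→47,y→34 35:s→42,p→12,z→48,6→35,y→35 36:s→43,p→49,z→47,6→36,y→36 37:s→44,p→50,z→48,6→36,y→37 38:s→5,p→39,z→38,6→38,y→5 39:s→5,p→39,z→5,6→39,y→5 40:s→5,p→40,z→51,6→52,y→5 41:s→5,p→51,z→41,6→53,y→41 42:s→5,p→17,z→54,6→42,y→42 43:s→5,p→55,z→53,6→43,y→43 44:s→5,p→56,z→54,6→43,y→44 45:s→51,p→45,z→45,6→57,y→5 46:s→52,p→32,z→58,6→46,y→5 47:s→53,p→59,z→47,6→47,y→47 48:s→54,p→60,z→48,6→47,y→48 49:s→55,p→5,z→5,6→49,y→49 50:s→56,p→50,z→5,6→61,y→50 51:s→5,p→51,z→51,6→62,y→5 52:s→5,p→39,z→63,6→52,y→5 53:s→5,p→64,z→53,6→53,y→53 54:s→5,p→65,z→54,6→53,y→54 55:s→5,p→5,z→5,6→55,y→55 56:s→5,p→56,z→5,6→66,y→56 57:s→62,p→59,z→57,6→57,y→5 58:s→63,p→60,z→58,6→57,y→5 59:s→64,p→5,z→5,6→59,y→5 60:s→65,p→60,z→5,6→67,y→5 61:s→66,p→49,z→5,6→61,y→61 62:s→5,p→64,z→62,6→62,y→5 63:s→5,p→65,z→63,6→62,y→5 64:s→5,p→5,z→5,6→64,y→5 65:s→5,p→65,z→5,6→68,y→5 66:s→5,p→55,z→5,6→66,y→66 67:s→68,p→59,z→5,6→67,y→5 68:s→5,p→64,z→5,6→68,y→5 (ε-aug+det+¬).
'ss': |S_i|=[79, 41, 2] end={s78,s83} ∉↓L; 2/2 deletions ∈↓L.
'6pz': run [79, 52, 20, 2] end={s49,s83} rej; 3/3 deletions ∈↓L.
'zzpy': |S_i|=[79, 67, 43, 28, 1] end={s83} — reject; 4/4 del acc.
'ypz6pp': N↓-sim [79, 69, 55, 37, 18, 7, 1] end={s83} rej; 6/6 del acc.
4 words, ⪯-incomp.


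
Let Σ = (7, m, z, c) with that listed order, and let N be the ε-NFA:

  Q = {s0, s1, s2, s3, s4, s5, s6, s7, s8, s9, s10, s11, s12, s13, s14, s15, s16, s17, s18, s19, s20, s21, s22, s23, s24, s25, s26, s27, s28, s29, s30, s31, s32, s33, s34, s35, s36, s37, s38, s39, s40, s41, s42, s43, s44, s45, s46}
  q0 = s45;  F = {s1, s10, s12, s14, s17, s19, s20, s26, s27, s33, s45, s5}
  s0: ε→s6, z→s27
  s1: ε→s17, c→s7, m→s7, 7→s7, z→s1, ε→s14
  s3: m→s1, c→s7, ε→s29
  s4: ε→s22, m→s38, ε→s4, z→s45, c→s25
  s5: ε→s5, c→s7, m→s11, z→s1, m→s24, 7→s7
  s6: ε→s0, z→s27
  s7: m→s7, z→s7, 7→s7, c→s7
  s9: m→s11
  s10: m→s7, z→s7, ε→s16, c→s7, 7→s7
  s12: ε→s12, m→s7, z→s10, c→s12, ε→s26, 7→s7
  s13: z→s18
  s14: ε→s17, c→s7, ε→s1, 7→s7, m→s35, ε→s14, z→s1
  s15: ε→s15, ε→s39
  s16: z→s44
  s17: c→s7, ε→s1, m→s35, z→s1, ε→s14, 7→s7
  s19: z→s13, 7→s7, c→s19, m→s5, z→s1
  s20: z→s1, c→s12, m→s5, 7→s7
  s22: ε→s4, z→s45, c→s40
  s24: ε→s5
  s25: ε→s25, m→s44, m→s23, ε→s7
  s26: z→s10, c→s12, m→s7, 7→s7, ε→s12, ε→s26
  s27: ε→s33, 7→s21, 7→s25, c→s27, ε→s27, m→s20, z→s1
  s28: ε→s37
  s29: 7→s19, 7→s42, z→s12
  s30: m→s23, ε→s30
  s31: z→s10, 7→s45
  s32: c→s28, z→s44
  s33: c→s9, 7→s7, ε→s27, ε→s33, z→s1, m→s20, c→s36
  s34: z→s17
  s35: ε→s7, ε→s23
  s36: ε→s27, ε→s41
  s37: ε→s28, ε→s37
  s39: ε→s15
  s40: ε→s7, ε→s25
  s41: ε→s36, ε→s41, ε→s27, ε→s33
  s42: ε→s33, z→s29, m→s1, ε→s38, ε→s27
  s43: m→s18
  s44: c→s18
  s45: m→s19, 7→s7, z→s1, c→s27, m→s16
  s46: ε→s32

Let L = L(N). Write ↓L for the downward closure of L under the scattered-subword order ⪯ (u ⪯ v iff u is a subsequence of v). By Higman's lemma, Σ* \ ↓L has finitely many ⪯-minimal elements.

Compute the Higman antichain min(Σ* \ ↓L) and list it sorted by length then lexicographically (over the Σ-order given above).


|Q|=47, |F|=12, |δ|=131 (47 ε).
min D↑ (9 st, q0=0, F={1}): 0:7→1,m→2,z→3,c→4 1:7→1,m→1,z→1,c→1 2:7→1,m→5,z→3,c→2 3:7→1,m→1,z→3,c→1 4:7→1,m→6,z→3,c→4 5:7→1,m→5,z→3,c→1 6:7→1,m→5,z→3,c→7 7:7→1,m→1,z→8,c→7 8:7→1,m→1,z→1,c→1 (ε-aug+det+¬).
'7': N↓-sim [26, 6] end={s18,s21,s23,s25,s44,s7} rej; 1/1 single-dels accept.
'zm': run [26, 11, 3] end={s23,s35,s7} ∉↓L; 2/2 single-dels accept.
'zc': N↓-sim [26, 11, 2] end={s18,s7} rej; 2/2 del acc.
'mmc': |S_i|=[26, 18, 9, 1] end={s7} rej; 3/3 single-dels accept.
'cmcm': N↓-sim [26, 25, 16, 7, 1] end={s7} ∉↓L; 4/4 single-dels accept.
'cmczz': run [26, 25, 16, 7, 5, 3] end={s18,s44,s7} ∉↓L; 5/5 del acc.
6 minimals (antichain).

Antichain: [7, zm, zc, mmc, cmcm, cmczz].


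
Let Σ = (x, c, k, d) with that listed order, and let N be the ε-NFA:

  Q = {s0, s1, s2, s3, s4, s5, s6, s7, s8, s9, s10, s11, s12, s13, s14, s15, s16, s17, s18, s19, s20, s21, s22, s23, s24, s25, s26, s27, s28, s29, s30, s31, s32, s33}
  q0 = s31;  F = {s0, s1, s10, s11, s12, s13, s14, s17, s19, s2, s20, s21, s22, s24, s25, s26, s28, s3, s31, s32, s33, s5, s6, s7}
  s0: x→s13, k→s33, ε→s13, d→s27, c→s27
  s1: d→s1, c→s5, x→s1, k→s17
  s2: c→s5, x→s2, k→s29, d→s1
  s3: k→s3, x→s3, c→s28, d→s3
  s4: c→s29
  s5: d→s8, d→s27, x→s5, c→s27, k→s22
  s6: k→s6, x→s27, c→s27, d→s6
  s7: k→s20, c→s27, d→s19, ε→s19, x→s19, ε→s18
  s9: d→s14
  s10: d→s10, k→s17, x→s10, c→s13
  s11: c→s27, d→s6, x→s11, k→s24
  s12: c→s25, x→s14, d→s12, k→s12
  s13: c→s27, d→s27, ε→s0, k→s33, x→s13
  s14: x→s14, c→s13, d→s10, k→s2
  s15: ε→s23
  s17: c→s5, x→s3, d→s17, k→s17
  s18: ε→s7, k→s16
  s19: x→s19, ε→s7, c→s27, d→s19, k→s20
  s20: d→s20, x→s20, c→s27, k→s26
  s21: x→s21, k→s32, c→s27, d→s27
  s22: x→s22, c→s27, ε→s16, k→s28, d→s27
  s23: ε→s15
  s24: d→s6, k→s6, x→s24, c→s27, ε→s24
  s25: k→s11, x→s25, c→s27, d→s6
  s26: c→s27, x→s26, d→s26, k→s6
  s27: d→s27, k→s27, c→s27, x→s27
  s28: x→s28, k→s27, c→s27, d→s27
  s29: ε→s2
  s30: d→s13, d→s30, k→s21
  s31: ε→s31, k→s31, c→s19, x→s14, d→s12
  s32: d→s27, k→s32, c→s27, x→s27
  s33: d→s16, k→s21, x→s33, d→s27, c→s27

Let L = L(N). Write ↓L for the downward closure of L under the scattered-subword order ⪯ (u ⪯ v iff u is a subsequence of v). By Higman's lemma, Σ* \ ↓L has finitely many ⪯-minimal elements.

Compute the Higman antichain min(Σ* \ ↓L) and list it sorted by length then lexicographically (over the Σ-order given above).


Antichain: [cc, xcd, dcdx, ckkkx, xkckkk, xdkxck].

|Q|=34, |F|=24, |δ|=120 (12 ε).
min D↑ (23 st, q0=0, F={7}): 0:x→1,c→2,k→0,d→3 1:x→1,c→4,k→5,d→6 2:x→2,c→7,k→8,d→2 3:x→1,c→9,k→3,d→3 4:x→4,c→7,k→10,d→7 5:x→5,c→11,k→5,d→12 6:x→6,c→4,k→13,d→6 7:x→7,c→7,k→7,d→7 8:x→8,c→7,k→14,d→8 9:x→9,c→7,k→15,d→16 10:x→10,c→7,k→17,d→7 11:x→11,c→7,k→18,d→7 12:x→12,c→11,k→13,d→12 13:x→19,c→11,k→13,d→13 14:x→14,c→7,k→16,d→14 15:x→15,c→7,k→20,d→16 16:x→7,c→7,k→16,d→16 17:x→17,c→7,k→21,d→7 18:x→18,c→7,k→22,d→7 19:x→19,c→22,k→19,d→19 20:x→20,c→7,k→16,d→16 21:x→7,c→7,k→21,d→7 22:x→22,c→7,k→7,d→7 [Hopcroft].
'cc': |S_i|=[29, 20, 1] end={s27} — reject; 2/2 deletions ∈↓L.
'xcd': run [29, 27, 11, 3] end={s16,s27,s8} ∉↓L; 3/3 del acc.
'dcdx': run [29, 28, 15, 4, 1] end={s27} — reject; 4/4 deletions ∈↓L.
'ckkkx': |S_i|=[29, 20, 12, 7, 3, 1] end={s27} — reject; 5/5 deletions ∈↓L.
'xkckkk': N↓-sim [29, 27, 19, 6, 4, 2, 1] end={s27} — reject; 6/6 deletions ∈↓L.
'xdkxck': N↓-sim [29, 27, 21, 14, 13, 2, 1] end={s27} — reject; 6/6 single-dels accept.
6 words, ⪯-incomp.
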